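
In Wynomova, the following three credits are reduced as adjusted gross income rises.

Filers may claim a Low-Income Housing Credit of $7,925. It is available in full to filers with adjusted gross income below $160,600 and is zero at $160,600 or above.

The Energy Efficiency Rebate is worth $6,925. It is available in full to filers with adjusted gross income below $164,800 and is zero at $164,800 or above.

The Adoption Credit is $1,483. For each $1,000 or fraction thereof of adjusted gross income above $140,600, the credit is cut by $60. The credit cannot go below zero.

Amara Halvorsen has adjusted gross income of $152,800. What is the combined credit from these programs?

Low-Income Housing Credit: $152,800 is below the $160,600 cutoff, so the full $7,925 applies.
Energy Efficiency Rebate: $152,800 is below the $164,800 cutoff, so the full $6,925 applies.
Adoption Credit: income exceeds $140,600 by $12,200, which is 13 full-or-partial $1,000 increments; reduction = 13 × $60 = $780, leaving $703.
Total: $7,925 + $6,925 + $703 = $15,553.

$15,553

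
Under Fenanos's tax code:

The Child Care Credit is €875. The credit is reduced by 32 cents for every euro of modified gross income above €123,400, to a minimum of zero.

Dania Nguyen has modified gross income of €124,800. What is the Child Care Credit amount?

Child Care Credit: 32% of the €1,400 excess over €123,400 is €448; credit = €875 − €448 = €427.

€427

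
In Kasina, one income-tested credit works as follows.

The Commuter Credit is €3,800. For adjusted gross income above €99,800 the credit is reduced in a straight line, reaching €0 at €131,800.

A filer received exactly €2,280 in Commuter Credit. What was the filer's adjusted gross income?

€112,600

€2,280 is 2,280/3,800 of the full €3,800, so 1,520/3,800 of the €32,000 range has been used: income = €99,800 + €32,000 × 1,520/3,800 = €112,600.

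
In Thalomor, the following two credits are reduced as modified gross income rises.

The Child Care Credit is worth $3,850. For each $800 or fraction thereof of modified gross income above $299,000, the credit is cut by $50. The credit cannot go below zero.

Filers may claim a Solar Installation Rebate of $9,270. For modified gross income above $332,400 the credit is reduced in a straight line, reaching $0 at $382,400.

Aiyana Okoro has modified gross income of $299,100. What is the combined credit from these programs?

Child Care Credit: income exceeds $299,000 by $100, which is 1 full-or-partial $800 increment; reduction = 1 × $50 = $50, leaving $3,800.
Solar Installation Rebate: $299,100 is at or below the $332,400 threshold, so the full $9,270 applies.
Total: $3,800 + $9,270 = $13,070.

$13,070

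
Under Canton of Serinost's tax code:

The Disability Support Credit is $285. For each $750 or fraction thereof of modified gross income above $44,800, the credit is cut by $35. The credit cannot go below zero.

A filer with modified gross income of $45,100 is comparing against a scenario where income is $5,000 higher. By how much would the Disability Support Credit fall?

$245

At $45,100 — income exceeds $44,800 by $300, which is 1 full-or-partial $750 increment; reduction = 1 × $35 = $35, leaving $250.
At $50,100 — income exceeds $44,800 by $5,300, which is 8 full-or-partial $750 increments; reduction = 8 × $35 = $280, leaving $5.
Lost: $250 − $5 = $245.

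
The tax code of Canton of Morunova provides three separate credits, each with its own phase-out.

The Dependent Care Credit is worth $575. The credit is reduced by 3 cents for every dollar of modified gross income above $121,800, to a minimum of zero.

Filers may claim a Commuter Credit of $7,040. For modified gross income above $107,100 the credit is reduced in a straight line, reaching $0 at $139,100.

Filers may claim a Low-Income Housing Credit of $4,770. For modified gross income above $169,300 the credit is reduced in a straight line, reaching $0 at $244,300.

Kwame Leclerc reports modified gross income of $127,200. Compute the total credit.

$7,801

Dependent Care Credit: 3% of the $5,400 excess over $121,800 is $162; credit = $575 − $162 = $413.
Commuter Credit: $127,200 is $20,100 into a $32,000 phase-out range, leaving 11,900/32,000 of the credit: $7,040 × 11,900/32,000 = $2,618.
Low-Income Housing Credit: $127,200 is at or below the $169,300 threshold, so the full $4,770 applies.
Total: $413 + $2,618 + $4,770 = $7,801.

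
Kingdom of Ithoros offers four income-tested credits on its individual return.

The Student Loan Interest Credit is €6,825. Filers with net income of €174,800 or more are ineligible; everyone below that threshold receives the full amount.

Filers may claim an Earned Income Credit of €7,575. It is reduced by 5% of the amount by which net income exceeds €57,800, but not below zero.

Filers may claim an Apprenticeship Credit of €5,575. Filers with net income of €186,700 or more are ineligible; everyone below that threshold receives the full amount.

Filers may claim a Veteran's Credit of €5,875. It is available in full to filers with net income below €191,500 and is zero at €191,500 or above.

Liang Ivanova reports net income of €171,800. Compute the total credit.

€20,150

Student Loan Interest Credit: €171,800 is below the €174,800 cutoff, so the full €6,825 applies.
Earned Income Credit: 5% of the €114,000 excess over €57,800 is €5,700; credit = €7,575 − €5,700 = €1,875.
Apprenticeship Credit: €171,800 is below the €186,700 cutoff, so the full €5,575 applies.
Veteran's Credit: €171,800 is below the €191,500 cutoff, so the full €5,875 applies.
Total: €6,825 + €1,875 + €5,575 + €5,875 = €20,150.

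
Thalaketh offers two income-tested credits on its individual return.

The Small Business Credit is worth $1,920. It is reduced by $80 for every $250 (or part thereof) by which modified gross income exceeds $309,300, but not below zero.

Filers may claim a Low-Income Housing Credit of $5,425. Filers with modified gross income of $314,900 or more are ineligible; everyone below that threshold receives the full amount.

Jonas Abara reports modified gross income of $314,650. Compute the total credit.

$5,585

Small Business Credit: income exceeds $309,300 by $5,350, which is 22 full-or-partial $250 increments; reduction = 22 × $80 = $1,760, leaving $160.
Low-Income Housing Credit: $314,650 is below the $314,900 cutoff, so the full $5,425 applies.
Total: $160 + $5,425 = $5,585.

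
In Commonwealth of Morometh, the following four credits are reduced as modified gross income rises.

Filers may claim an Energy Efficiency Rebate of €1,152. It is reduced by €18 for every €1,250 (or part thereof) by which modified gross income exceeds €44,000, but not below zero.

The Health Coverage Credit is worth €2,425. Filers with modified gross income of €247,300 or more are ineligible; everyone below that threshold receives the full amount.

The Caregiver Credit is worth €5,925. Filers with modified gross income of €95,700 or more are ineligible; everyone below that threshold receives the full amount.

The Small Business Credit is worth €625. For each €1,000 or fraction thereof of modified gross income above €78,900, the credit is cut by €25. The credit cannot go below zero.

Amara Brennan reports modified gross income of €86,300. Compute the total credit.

€9,315

Energy Efficiency Rebate: income exceeds €44,000 by €42,300, which is 34 full-or-partial €1,250 increments; reduction = 34 × €18 = €612, leaving €540.
Health Coverage Credit: €86,300 is below the €247,300 cutoff, so the full €2,425 applies.
Caregiver Credit: €86,300 is below the €95,700 cutoff, so the full €5,925 applies.
Small Business Credit: income exceeds €78,900 by €7,400, which is 8 full-or-partial €1,000 increments; reduction = 8 × €25 = €200, leaving €425.
Total: €540 + €2,425 + €5,925 + €425 = €9,315.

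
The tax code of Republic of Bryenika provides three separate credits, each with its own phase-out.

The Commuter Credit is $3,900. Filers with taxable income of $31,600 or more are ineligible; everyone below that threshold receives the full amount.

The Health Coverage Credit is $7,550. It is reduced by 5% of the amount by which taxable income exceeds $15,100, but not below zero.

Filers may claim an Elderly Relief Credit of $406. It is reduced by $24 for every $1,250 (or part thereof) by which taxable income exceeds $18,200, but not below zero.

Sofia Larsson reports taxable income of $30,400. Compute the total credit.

Commuter Credit: $30,400 is below the $31,600 cutoff, so the full $3,900 applies.
Health Coverage Credit: 5% of the $15,300 excess over $15,100 is $765; credit = $7,550 − $765 = $6,785.
Elderly Relief Credit: income exceeds $18,200 by $12,200, which is 10 full-or-partial $1,250 increments; reduction = 10 × $24 = $240, leaving $166.
Total: $3,900 + $6,785 + $166 = $10,851.

$10,851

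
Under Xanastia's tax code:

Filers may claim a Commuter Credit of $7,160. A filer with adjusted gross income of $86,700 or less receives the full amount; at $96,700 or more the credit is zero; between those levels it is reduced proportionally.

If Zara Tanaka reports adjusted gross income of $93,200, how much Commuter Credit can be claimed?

Commuter Credit: $93,200 is $6,500 into a $10,000 phase-out range, leaving 3,500/10,000 of the credit: $7,160 × 3,500/10,000 = $2,506.

$2,506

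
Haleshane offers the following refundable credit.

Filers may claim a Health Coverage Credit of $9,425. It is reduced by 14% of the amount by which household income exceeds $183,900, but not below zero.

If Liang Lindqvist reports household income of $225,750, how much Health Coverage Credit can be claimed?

$3,566

Health Coverage Credit: 14% of the $41,850 excess over $183,900 is $5,859; credit = $9,425 − $5,859 = $3,566.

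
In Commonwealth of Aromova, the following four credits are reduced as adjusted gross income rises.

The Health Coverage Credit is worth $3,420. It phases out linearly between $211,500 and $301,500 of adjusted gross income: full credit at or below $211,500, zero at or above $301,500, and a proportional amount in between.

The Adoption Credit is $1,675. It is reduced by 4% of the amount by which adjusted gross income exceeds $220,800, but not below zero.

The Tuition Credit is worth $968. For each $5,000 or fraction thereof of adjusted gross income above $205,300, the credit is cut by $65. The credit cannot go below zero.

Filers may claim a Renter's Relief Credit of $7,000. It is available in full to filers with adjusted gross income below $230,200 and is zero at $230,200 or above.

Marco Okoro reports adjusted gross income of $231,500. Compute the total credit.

Health Coverage Credit: $231,500 is $20,000 into a $90,000 phase-out range, leaving 70,000/90,000 of the credit: $3,420 × 70,000/90,000 = $2,660.
Adoption Credit: 4% of the $10,700 excess over $220,800 is $428; credit = $1,675 − $428 = $1,247.
Tuition Credit: income exceeds $205,300 by $26,200, which is 6 full-or-partial $5,000 increments; reduction = 6 × $65 = $390, leaving $578.
Renter's Relief Credit: $231,500 meets or exceeds the $230,200 cutoff, so the credit is $0.
Total: $2,660 + $1,247 + $578 + $0 = $4,485.

$4,485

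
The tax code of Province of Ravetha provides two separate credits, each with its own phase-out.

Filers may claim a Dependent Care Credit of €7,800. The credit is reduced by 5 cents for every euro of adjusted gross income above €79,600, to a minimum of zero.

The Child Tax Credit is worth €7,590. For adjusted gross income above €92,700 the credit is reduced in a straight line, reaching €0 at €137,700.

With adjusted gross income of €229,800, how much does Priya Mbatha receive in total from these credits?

Dependent Care Credit: 5% of the €150,200 excess over €79,600 is €7,510; credit = €7,800 − €7,510 = €290.
Child Tax Credit: €229,800 is at or above €137,700, so the credit is €0.
Total: €290 + €0 = €290.

€290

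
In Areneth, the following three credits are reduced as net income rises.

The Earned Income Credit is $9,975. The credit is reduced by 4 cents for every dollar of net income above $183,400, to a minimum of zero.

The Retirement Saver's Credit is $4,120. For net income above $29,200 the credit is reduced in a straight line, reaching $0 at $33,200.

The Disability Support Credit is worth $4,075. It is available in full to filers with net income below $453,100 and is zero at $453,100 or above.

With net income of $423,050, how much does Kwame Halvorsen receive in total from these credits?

Earned Income Credit: 4% of the $239,650 excess over $183,400 is $9,586; credit = $9,975 − $9,586 = $389.
Retirement Saver's Credit: $423,050 is at or above $33,200, so the credit is $0.
Disability Support Credit: $423,050 is below the $453,100 cutoff, so the full $4,075 applies.
Total: $389 + $0 + $4,075 = $4,464.

$4,464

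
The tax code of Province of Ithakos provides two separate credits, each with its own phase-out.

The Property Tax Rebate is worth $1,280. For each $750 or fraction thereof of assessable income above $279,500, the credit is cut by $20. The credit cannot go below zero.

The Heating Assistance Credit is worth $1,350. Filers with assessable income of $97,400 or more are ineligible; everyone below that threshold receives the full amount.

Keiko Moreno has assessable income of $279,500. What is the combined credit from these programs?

$1,280

Property Tax Rebate: $279,500 is at or below the $279,500 threshold, so the full $1,280 applies.
Heating Assistance Credit: $279,500 meets or exceeds the $97,400 cutoff, so the credit is $0.
Total: $1,280 + $0 = $1,280.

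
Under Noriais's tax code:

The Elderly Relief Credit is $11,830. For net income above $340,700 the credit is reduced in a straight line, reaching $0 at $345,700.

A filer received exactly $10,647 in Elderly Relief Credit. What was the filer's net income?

$341,200

$10,647 is 10,647/11,830 of the full $11,830, so 1,183/11,830 of the $5,000 range has been used: income = $340,700 + $5,000 × 1,183/11,830 = $341,200.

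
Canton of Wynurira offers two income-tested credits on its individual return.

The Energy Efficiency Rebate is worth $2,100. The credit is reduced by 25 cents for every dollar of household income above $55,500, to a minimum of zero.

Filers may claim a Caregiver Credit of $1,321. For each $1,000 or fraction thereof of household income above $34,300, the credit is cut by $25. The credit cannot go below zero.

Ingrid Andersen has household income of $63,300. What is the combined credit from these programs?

Energy Efficiency Rebate: 25% of the $7,800 excess over $55,500 is $1,950; credit = $2,100 − $1,950 = $150.
Caregiver Credit: income exceeds $34,300 by $29,000, which is 29 full-or-partial $1,000 increments; reduction = 29 × $25 = $725, leaving $596.
Total: $150 + $596 = $746.

$746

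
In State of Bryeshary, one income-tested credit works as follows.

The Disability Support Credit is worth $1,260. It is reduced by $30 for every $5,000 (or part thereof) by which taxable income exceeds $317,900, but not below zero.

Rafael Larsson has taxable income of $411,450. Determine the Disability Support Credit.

Disability Support Credit: income exceeds $317,900 by $93,550, which is 19 full-or-partial $5,000 increments; reduction = 19 × $30 = $570, leaving $690.

$690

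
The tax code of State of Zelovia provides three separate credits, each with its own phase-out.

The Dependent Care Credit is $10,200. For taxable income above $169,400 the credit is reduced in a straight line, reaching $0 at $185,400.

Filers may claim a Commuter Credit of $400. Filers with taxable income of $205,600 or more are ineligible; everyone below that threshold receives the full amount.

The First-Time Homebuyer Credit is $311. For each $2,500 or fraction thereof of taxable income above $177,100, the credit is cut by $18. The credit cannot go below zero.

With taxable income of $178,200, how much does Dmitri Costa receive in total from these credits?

Dependent Care Credit: $178,200 is $8,800 into a $16,000 phase-out range, leaving 7,200/16,000 of the credit: $10,200 × 7,200/16,000 = $4,590.
Commuter Credit: $178,200 is below the $205,600 cutoff, so the full $400 applies.
First-Time Homebuyer Credit: income exceeds $177,100 by $1,100, which is 1 full-or-partial $2,500 increment; reduction = 1 × $18 = $18, leaving $293.
Total: $4,590 + $400 + $293 = $5,283.

$5,283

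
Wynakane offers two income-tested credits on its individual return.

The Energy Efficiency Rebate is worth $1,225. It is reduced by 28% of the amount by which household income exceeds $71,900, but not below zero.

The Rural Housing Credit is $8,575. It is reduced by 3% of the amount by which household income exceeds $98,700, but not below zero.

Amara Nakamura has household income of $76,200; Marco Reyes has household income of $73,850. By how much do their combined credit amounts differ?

Amara ($76,200): Energy Efficiency Rebate: 28% of the $4,300 excess over $71,900 is $1,204; credit = $1,225 − $1,204 = $21. Rural Housing Credit: $76,200 is at or below the $98,700 threshold, so the full $8,575 applies. total $21 + $8,575 = $8,596
Marco ($73,850): Energy Efficiency Rebate: 28% of the $1,950 excess over $71,900 is $546; credit = $1,225 − $546 = $679. Rural Housing Credit: $73,850 is at or below the $98,700 threshold, so the full $8,575 applies. total $679 + $8,575 = $9,254
Difference: |$8,596 − $9,254| = $658.

$658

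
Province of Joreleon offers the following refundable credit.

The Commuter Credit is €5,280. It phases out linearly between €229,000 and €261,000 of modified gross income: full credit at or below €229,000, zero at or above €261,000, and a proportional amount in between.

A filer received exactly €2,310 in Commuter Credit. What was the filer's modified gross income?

€247,000

€2,310 is 2,310/5,280 of the full €5,280, so 2,970/5,280 of the €32,000 range has been used: income = €229,000 + €32,000 × 2,970/5,280 = €247,000.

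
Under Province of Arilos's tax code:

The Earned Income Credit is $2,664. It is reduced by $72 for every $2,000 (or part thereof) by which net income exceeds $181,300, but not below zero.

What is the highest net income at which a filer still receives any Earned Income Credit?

$253,300

After 36 increments the reduction is 36 × $72 = $2,592, leaving $72; one more increment wipes it out. Increment 36 ends at excess 36 × $2,000 = $72,000, so the highest qualifying income is $181,300 + $72,000 = $253,300.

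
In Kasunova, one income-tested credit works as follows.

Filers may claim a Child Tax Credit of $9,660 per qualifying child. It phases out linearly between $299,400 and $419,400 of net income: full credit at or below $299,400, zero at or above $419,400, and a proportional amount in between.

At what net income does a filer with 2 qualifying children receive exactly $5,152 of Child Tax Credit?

$387,400

Full credit = 2 × $9,660 = $19,320.
$5,152 is 5,152/19,320 of the full $19,320, so 14,168/19,320 of the $120,000 range has been used: income = $299,400 + $120,000 × 14,168/19,320 = $387,400.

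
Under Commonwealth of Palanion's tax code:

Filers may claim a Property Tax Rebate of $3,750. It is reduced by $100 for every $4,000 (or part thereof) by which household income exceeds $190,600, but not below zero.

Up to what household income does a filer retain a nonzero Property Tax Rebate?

$338,600

After 37 increments the reduction is 37 × $100 = $3,700, leaving $50; one more increment wipes it out. Increment 37 ends at excess 37 × $4,000 = $148,000, so the highest qualifying income is $190,600 + $148,000 = $338,600.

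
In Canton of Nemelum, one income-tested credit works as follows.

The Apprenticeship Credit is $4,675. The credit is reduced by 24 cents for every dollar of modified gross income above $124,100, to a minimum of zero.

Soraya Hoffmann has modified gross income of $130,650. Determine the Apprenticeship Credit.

$3,103

Apprenticeship Credit: 24% of the $6,550 excess over $124,100 is $1,572; credit = $4,675 − $1,572 = $3,103.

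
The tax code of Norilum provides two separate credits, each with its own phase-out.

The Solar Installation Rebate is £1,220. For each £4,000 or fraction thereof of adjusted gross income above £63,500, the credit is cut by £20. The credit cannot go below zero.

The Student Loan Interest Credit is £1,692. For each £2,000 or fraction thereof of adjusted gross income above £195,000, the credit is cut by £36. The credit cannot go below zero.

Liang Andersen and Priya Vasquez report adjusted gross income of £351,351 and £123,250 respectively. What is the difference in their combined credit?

Liang (£351,351): Solar Installation Rebate: income exceeds £63,500 by £287,851 → 72 increments × £20 = £1,440 ≥ base, so the credit is £0. Student Loan Interest Credit: income exceeds £195,000 by £156,351 → 79 increments × £36 = £2,844 ≥ base, so the credit is £0. total £0 + £0 = £0
Priya (£123,250): Solar Installation Rebate: income exceeds £63,500 by £59,750, which is 15 full-or-partial £4,000 increments; reduction = 15 × £20 = £300, leaving £920. Student Loan Interest Credit: £123,250 is at or below the £195,000 threshold, so the full £1,692 applies. total £920 + £1,692 = £2,612
Difference: |£0 − £2,612| = £2,612.

£2,612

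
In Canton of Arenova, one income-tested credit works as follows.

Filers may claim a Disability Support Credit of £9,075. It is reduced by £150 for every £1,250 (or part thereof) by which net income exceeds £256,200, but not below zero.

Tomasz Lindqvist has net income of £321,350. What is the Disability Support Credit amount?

£1,125

Disability Support Credit: income exceeds £256,200 by £65,150, which is 53 full-or-partial £1,250 increments; reduction = 53 × £150 = £7,950, leaving £1,125.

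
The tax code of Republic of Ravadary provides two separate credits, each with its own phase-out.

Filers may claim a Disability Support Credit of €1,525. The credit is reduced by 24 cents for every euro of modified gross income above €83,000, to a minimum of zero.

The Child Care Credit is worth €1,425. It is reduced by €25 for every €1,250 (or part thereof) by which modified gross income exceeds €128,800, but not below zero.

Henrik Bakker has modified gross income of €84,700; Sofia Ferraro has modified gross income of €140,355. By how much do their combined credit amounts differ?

Henrik (€84,700): Disability Support Credit: 24% of the €1,700 excess over €83,000 is €408; credit = €1,525 − €408 = €1,117. Child Care Credit: €84,700 is at or below the €128,800 threshold, so the full €1,425 applies. total €1,117 + €1,425 = €2,542
Sofia (€140,355): Disability Support Credit: 24% of the €57,355 excess over €83,000 is €13,765.20 ≥ base, so the credit is €0. Child Care Credit: income exceeds €128,800 by €11,555, which is 10 full-or-partial €1,250 increments; reduction = 10 × €25 = €250, leaving €1,175. total €0 + €1,175 = €1,175
Difference: |€2,542 − €1,175| = €1,367.

€1,367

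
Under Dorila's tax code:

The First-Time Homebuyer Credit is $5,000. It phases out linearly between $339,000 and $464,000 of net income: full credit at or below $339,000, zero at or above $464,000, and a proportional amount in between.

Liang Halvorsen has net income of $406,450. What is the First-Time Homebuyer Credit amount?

First-Time Homebuyer Credit: $406,450 is $67,450 into a $125,000 phase-out range, leaving 57,550/125,000 of the credit: $5,000 × 57,550/125,000 = $2,302.

$2,302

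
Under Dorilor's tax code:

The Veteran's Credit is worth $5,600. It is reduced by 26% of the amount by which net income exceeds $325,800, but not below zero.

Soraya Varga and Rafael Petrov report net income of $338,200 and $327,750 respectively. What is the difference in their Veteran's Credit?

Soraya ($338,200): Veteran's Credit: 26% of the $12,400 excess over $325,800 is $3,224; credit = $5,600 − $3,224 = $2,376.
Rafael ($327,750): Veteran's Credit: 26% of the $1,950 excess over $325,800 is $507; credit = $5,600 − $507 = $5,093.
Difference: |$2,376 − $5,093| = $2,717.

$2,717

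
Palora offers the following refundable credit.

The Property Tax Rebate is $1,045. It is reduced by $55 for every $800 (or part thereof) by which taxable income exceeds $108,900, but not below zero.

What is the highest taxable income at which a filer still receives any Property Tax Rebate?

$123,300

After 18 increments the reduction is 18 × $55 = $990, leaving $55; one more increment wipes it out. Increment 18 ends at excess 18 × $800 = $14,400, so the highest qualifying income is $108,900 + $14,400 = $123,300.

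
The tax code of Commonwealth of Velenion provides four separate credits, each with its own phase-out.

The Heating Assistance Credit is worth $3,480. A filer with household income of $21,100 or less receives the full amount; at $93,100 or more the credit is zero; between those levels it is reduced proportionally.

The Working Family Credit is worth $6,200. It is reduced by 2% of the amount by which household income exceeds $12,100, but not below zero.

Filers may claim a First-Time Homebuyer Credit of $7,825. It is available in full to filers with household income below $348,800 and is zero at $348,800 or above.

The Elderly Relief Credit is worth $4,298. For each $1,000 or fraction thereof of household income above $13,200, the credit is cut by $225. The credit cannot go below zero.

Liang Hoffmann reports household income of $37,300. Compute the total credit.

Heating Assistance Credit: $37,300 is $16,200 into a $72,000 phase-out range, leaving 55,800/72,000 of the credit: $3,480 × 55,800/72,000 = $2,697.
Working Family Credit: 2% of the $25,200 excess over $12,100 is $504; credit = $6,200 − $504 = $5,696.
First-Time Homebuyer Credit: $37,300 is below the $348,800 cutoff, so the full $7,825 applies.
Elderly Relief Credit: income exceeds $13,200 by $24,100 → 25 increments × $225 = $5,625 ≥ base, so the credit is $0.
Total: $2,697 + $5,696 + $7,825 + $0 = $16,218.

$16,218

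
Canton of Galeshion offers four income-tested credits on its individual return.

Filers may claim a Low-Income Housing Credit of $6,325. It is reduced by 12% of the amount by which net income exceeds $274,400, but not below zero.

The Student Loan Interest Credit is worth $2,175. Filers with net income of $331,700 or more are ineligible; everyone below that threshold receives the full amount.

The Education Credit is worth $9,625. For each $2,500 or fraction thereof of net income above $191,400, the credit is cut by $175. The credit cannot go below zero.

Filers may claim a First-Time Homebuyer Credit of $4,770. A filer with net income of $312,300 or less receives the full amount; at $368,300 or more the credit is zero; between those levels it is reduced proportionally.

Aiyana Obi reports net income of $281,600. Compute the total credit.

$15,556

Low-Income Housing Credit: 12% of the $7,200 excess over $274,400 is $864; credit = $6,325 − $864 = $5,461.
Student Loan Interest Credit: $281,600 is below the $331,700 cutoff, so the full $2,175 applies.
Education Credit: income exceeds $191,400 by $90,200, which is 37 full-or-partial $2,500 increments; reduction = 37 × $175 = $6,475, leaving $3,150.
First-Time Homebuyer Credit: $281,600 is at or below the $312,300 threshold, so the full $4,770 applies.
Total: $5,461 + $2,175 + $3,150 + $4,770 = $15,556.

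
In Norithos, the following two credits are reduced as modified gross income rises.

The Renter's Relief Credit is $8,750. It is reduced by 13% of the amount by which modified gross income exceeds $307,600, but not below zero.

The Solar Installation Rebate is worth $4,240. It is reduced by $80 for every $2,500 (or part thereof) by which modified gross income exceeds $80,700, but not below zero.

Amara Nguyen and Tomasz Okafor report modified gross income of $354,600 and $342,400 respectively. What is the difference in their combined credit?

$1,586

Amara ($354,600): Renter's Relief Credit: 13% of the $47,000 excess over $307,600 is $6,110; credit = $8,750 − $6,110 = $2,640. Solar Installation Rebate: income exceeds $80,700 by $273,900 → 110 increments × $80 = $8,800 ≥ base, so the credit is $0. total $2,640 + $0 = $2,640
Tomasz ($342,400): Renter's Relief Credit: 13% of the $34,800 excess over $307,600 is $4,524; credit = $8,750 − $4,524 = $4,226. Solar Installation Rebate: income exceeds $80,700 by $261,700 → 105 increments × $80 = $8,400 ≥ base, so the credit is $0. total $4,226 + $0 = $4,226
Difference: |$2,640 − $4,226| = $1,586.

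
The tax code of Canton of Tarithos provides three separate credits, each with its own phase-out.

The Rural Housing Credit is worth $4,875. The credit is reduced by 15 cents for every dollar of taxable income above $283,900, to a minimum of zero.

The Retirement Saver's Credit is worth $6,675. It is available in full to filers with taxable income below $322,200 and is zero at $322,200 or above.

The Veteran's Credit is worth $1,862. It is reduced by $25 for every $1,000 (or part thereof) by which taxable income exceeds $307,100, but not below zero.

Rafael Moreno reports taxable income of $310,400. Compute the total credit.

$9,337

Rural Housing Credit: 15% of the $26,500 excess over $283,900 is $3,975; credit = $4,875 − $3,975 = $900.
Retirement Saver's Credit: $310,400 is below the $322,200 cutoff, so the full $6,675 applies.
Veteran's Credit: income exceeds $307,100 by $3,300, which is 4 full-or-partial $1,000 increments; reduction = 4 × $25 = $100, leaving $1,762.
Total: $900 + $6,675 + $1,762 = $9,337.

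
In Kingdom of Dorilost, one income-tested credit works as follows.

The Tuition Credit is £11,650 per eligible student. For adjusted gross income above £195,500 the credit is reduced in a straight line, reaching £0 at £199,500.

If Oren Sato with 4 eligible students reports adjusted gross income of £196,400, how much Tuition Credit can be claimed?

£36,115

Tuition Credit: base = 4 × £11,650 = £46,600. £196,400 is £900 into a £4,000 phase-out range, leaving 3,100/4,000 of the credit: £46,600 × 3,100/4,000 = £36,115.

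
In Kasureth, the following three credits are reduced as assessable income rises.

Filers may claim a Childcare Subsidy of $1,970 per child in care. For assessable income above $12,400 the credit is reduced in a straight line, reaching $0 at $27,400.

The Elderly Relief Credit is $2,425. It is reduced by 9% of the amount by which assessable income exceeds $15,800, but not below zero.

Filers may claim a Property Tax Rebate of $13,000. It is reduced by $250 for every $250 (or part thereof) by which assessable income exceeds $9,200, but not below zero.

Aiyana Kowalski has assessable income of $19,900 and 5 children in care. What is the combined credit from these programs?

Childcare Subsidy: base = 5 × $1,970 = $9,850. $19,900 is $7,500 into a $15,000 phase-out range, leaving 7,500/15,000 of the credit: $9,850 × 7,500/15,000 = $4,925.
Elderly Relief Credit: 9% of the $4,100 excess over $15,800 is $369; credit = $2,425 − $369 = $2,056.
Property Tax Rebate: income exceeds $9,200 by $10,700, which is 43 full-or-partial $250 increments; reduction = 43 × $250 = $10,750, leaving $2,250.
Total: $4,925 + $2,056 + $2,250 = $9,231.

$9,231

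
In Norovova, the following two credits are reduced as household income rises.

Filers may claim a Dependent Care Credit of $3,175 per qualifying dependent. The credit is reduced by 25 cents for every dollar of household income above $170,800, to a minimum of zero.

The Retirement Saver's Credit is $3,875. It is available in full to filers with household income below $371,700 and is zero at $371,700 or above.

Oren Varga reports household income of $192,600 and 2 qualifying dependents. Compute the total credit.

$4,775

Dependent Care Credit: base = 2 × $3,175 = $6,350. 25% of the $21,800 excess over $170,800 is $5,450; credit = $6,350 − $5,450 = $900.
Retirement Saver's Credit: $192,600 is below the $371,700 cutoff, so the full $3,875 applies.
Total: $900 + $3,875 = $4,775.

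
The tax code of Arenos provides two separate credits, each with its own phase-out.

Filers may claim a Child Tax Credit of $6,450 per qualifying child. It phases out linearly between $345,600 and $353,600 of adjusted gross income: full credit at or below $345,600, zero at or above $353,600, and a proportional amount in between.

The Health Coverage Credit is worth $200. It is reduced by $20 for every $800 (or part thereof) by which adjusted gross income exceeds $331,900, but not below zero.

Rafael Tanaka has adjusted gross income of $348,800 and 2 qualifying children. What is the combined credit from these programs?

$7,740

Child Tax Credit: base = 2 × $6,450 = $12,900. $348,800 is $3,200 into a $8,000 phase-out range, leaving 4,800/8,000 of the credit: $12,900 × 4,800/8,000 = $7,740.
Health Coverage Credit: income exceeds $331,900 by $16,900 → 22 increments × $20 = $440 ≥ base, so the credit is $0.
Total: $7,740 + $0 = $7,740.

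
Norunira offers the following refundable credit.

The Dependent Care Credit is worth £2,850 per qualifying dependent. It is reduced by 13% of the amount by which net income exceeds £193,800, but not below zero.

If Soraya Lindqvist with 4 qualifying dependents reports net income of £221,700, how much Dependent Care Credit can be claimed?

Dependent Care Credit: base = 4 × £2,850 = £11,400. 13% of the £27,900 excess over £193,800 is £3,627; credit = £11,400 − £3,627 = £7,773.

£7,773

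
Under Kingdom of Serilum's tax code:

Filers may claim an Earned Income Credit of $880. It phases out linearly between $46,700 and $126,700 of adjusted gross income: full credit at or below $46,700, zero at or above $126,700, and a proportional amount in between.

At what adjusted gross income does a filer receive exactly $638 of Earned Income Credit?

$638 is 638/880 of the full $880, so 242/880 of the $80,000 range has been used: income = $46,700 + $80,000 × 242/880 = $68,700.

$68,700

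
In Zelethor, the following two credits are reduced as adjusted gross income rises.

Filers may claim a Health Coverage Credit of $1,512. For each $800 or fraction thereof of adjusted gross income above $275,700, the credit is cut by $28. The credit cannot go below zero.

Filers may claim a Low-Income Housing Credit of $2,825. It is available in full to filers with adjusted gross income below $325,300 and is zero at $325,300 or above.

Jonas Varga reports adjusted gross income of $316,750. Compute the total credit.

$2,881

Health Coverage Credit: income exceeds $275,700 by $41,050, which is 52 full-or-partial $800 increments; reduction = 52 × $28 = $1,456, leaving $56.
Low-Income Housing Credit: $316,750 is below the $325,300 cutoff, so the full $2,825 applies.
Total: $56 + $2,825 = $2,881.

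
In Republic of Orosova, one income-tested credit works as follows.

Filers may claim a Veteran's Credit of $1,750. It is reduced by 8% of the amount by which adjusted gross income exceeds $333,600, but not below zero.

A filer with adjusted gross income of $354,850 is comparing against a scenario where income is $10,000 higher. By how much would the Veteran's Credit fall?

At $354,850 — 8% of the $21,250 excess over $333,600 is $1,700; credit = $1,750 − $1,700 = $50.
At $364,850 — 8% of the $31,250 excess over $333,600 is $2,500 ≥ base, so the credit is $0.
Lost: $50 − $0 = $50.

$50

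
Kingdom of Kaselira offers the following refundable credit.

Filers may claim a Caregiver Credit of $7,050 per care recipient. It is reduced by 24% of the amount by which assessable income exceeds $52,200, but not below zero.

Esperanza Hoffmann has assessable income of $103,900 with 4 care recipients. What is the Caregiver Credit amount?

Caregiver Credit: base = 4 × $7,050 = $28,200. 24% of the $51,700 excess over $52,200 is $12,408; credit = $28,200 − $12,408 = $15,792.

$15,792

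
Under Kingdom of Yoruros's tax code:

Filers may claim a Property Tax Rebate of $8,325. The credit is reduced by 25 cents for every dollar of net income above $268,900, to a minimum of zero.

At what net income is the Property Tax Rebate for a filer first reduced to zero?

$302,200

The credit falls by 25% of each dollar above $268,900, so it reaches zero when the excess is $8,325 / 25% = $33,300: income = $268,900 + $33,300 = $302,200.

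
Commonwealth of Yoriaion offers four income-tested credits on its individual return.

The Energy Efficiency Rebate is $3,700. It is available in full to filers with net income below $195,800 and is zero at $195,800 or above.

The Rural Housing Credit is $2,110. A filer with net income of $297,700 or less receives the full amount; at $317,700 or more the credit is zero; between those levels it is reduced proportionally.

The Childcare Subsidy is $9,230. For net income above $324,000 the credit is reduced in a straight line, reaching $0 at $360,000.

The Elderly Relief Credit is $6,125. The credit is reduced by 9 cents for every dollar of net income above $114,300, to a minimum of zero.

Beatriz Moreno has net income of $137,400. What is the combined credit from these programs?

$19,086

Energy Efficiency Rebate: $137,400 is below the $195,800 cutoff, so the full $3,700 applies.
Rural Housing Credit: $137,400 is at or below the $297,700 threshold, so the full $2,110 applies.
Childcare Subsidy: $137,400 is at or below the $324,000 threshold, so the full $9,230 applies.
Elderly Relief Credit: 9% of the $23,100 excess over $114,300 is $2,079; credit = $6,125 − $2,079 = $4,046.
Total: $3,700 + $2,110 + $9,230 + $4,046 = $19,086.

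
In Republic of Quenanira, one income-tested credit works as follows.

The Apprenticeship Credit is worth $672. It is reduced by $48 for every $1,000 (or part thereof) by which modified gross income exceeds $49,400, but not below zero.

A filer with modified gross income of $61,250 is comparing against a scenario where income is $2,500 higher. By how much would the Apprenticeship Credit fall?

At $61,250 — income exceeds $49,400 by $11,850, which is 12 full-or-partial $1,000 increments; reduction = 12 × $48 = $576, leaving $96.
At $63,750 — income exceeds $49,400 by $14,350 → 15 increments × $48 = $720 ≥ base, so the credit is $0.
Lost: $96 − $0 = $96.

$96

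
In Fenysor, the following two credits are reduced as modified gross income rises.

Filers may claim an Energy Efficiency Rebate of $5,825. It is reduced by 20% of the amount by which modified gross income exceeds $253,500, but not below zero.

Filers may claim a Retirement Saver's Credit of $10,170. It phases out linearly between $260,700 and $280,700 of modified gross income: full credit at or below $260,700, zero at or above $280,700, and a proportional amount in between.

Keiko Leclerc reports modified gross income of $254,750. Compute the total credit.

Energy Efficiency Rebate: 20% of the $1,250 excess over $253,500 is $250; credit = $5,825 − $250 = $5,575.
Retirement Saver's Credit: $254,750 is at or below the $260,700 threshold, so the full $10,170 applies.
Total: $5,575 + $10,170 = $15,745.

$15,745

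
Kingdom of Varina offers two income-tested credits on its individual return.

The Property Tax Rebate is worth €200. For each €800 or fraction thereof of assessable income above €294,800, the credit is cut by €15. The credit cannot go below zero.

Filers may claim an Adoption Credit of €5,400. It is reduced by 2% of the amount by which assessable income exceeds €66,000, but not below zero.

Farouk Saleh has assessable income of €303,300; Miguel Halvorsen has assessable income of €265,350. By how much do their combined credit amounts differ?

Farouk (€303,300): Property Tax Rebate: income exceeds €294,800 by €8,500, which is 11 full-or-partial €800 increments; reduction = 11 × €15 = €165, leaving €35. Adoption Credit: 2% of the €237,300 excess over €66,000 is €4,746; credit = €5,400 − €4,746 = €654. total €35 + €654 = €689
Miguel (€265,350): Property Tax Rebate: €265,350 is at or below the €294,800 threshold, so the full €200 applies. Adoption Credit: 2% of the €199,350 excess over €66,000 is €3,987; credit = €5,400 − €3,987 = €1,413. total €200 + €1,413 = €1,613
Difference: |€689 − €1,613| = €924.

€924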